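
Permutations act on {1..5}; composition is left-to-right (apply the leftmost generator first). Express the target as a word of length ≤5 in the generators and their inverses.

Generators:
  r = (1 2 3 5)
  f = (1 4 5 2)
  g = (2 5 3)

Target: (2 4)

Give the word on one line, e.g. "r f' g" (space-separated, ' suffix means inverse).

  after f': (1 2 5 4)
  after r: (1 3 5 4 2)
  after g: (1 2)(4 5)
  after f: (2 4)

f' r g f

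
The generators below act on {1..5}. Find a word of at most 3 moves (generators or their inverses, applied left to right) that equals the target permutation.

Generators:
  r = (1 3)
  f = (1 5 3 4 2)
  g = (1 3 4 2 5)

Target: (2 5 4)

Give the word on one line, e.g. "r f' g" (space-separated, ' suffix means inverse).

f' g g

  after f': (1 2 4 3 5)
  after g: (1 5 3)
  after g: (2 5 4)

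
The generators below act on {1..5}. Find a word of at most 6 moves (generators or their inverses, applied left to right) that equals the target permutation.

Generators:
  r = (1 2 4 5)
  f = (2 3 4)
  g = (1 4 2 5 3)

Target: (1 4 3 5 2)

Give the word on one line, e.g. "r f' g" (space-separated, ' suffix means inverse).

  after r': (1 5 4 2)
  after g: (1 3)(2 4 5)
  after f: (1 4 5 3)
  after r': (1 2)(3 5)
  after f': (1 4 3 5 2)

r' g f r' f'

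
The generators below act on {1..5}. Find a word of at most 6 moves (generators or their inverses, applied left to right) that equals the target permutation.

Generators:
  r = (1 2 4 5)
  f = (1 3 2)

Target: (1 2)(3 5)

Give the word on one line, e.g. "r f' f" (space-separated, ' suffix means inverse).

  after f: (1 3 2)
  after f: (1 2 3)
  after r: (1 4 5)(2 3)
  after f: (1 4 5 3)
  after r': (1 2)(3 5)

f f r f r'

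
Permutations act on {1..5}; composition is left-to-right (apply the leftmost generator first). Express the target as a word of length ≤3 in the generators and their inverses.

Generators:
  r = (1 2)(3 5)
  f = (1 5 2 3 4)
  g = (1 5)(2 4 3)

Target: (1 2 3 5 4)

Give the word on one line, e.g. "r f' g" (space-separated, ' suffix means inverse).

g r' g

  after g: (1 5)(2 4 3)
  after r': (1 3)(2 4 5)
  after g: (1 2 3 5 4)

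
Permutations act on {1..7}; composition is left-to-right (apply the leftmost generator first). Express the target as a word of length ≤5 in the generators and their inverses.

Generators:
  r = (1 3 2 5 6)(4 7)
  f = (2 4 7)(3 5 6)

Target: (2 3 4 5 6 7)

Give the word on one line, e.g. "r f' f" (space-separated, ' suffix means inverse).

r' r' f' r' f

  after r': (1 6 5 2 3)(4 7)
  after r': (1 5 3 6 2)
  after f': (1 3 5 6 7 4 2)
  after r': (2 6 4 3)
  after f: (2 3 4 5 6 7)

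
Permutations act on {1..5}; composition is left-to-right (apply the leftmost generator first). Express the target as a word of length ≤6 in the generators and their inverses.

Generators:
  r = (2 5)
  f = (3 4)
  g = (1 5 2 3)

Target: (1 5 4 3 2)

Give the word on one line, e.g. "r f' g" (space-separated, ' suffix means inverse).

  after g: (1 5 2 3)
  after g: (1 2)(3 5)
  after r': (1 5 3 2)
  after f: (1 5 4 3 2)

g g r' f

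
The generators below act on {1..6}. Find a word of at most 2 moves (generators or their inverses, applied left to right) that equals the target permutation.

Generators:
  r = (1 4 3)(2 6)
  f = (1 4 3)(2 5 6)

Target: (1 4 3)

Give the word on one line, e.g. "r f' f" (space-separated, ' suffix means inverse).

  after r': (1 3 4)(2 6)
  after r': (1 4 3)

r' r'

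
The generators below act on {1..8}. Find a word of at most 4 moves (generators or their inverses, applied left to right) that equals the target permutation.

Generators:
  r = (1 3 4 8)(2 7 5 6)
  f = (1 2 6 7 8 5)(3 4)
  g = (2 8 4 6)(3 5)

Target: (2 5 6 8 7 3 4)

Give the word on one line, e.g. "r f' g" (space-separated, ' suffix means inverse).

r' g r' r'

  after r': (1 8 4 3)(2 6 5 7)
  after g: (1 4 5 7 8 6 3)
  after r': (1 3 8 5 2 6)(4 7)
  after r': (2 5 6 8 7 3 4)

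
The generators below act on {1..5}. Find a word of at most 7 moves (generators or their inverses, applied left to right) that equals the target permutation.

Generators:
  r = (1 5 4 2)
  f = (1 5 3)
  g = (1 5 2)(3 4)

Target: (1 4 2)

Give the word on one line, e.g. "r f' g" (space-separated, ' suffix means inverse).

  after f: (1 5 3)
  after g: (1 2)(3 5 4)
  after r: (2 5)(3 4)
  after g: (1 5)
  after r: (1 4 2)

f g r g r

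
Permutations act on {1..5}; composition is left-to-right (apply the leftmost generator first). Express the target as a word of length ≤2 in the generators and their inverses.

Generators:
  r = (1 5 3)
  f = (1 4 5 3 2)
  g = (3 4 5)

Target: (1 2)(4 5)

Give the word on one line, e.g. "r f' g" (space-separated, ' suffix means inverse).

r' f

  after r': (1 3 5)
  after f: (1 2)(4 5)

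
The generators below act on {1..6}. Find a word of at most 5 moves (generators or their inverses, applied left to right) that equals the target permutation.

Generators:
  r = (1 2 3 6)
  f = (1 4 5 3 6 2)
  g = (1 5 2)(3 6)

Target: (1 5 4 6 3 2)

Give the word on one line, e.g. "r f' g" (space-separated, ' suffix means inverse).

g f g' g' f'

  after g: (1 5 2)(3 6)
  after f: (1 3 2 4 5)
  after g': (1 6 3 5 2 4)
  after g': (1 3)(2 4)
  after f': (1 5 4 6 3 2)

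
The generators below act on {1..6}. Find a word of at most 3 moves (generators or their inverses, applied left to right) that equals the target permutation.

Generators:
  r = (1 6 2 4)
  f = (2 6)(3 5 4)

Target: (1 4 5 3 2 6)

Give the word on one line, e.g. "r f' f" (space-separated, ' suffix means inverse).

f f r'

  after f: (2 6)(3 5 4)
  after f: (3 4 5)
  after r': (1 4 5 3 2 6)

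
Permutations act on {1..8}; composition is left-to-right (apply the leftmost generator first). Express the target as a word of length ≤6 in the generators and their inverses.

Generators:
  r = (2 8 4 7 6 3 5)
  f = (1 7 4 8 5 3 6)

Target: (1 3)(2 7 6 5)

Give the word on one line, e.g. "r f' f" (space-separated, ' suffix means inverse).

  after f: (1 7 4 8 5 3 6)
  after f: (1 4 5 6 7 8 3)
  after r: (1 7 4 2 8 5 3)
  after r: (1 6 3)(2 4 8)
  after r: (1 3)(2 7 6 5)

f f r r r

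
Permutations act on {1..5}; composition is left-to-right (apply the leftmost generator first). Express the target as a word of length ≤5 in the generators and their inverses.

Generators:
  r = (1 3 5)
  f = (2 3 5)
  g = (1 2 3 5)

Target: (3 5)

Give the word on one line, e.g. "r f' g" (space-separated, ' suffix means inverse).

r f f g' f'

  after r: (1 3 5)
  after f: (1 5)(2 3)
  after f: (1 2 5)
  after g': (2 3)
  after f': (3 5)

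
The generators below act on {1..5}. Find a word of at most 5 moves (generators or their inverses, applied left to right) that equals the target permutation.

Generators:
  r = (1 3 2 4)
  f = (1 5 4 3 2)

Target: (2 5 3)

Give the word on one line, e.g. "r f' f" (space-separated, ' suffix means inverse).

  after r: (1 3 2 4)
  after f': (1 4 2 5)
  after r': (1 2 5 4 3)
  after r': (1 3 4)(2 5)
  after r': (2 5 3)

r f' r' r' r'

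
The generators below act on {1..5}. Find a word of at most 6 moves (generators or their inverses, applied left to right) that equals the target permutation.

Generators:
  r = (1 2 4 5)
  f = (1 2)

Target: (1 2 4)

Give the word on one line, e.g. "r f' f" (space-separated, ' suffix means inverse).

  after r': (1 5 4 2)
  after f': (1 5 4)
  after r: (2 4)
  after f: (1 2 4)

r' f' r f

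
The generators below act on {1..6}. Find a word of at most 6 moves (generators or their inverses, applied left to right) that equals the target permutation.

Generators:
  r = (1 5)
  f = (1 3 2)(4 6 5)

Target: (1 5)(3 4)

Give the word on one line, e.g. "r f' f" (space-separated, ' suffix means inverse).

  after r: (1 5)
  after f': (1 6 4 5 2 3)
  after r': (1 6 4)(2 3 5)
  after f: (1 5)(3 4)

r f' r' f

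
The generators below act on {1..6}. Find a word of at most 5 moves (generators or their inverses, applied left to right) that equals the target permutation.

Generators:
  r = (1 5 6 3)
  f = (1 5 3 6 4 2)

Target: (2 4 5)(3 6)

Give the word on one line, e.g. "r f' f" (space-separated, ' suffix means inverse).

r r r f' r'

  after r: (1 5 6 3)
  after r: (1 6)(3 5)
  after r: (1 3 6 5)
  after f': (1 5 2 4 6)
  after r': (2 4 5)(3 6)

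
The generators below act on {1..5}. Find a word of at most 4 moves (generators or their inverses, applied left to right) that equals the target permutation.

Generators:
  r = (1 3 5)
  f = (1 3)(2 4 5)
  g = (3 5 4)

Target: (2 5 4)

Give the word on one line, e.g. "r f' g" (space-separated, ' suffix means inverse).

f f

  after f: (1 3)(2 4 5)
  after f: (2 5 4)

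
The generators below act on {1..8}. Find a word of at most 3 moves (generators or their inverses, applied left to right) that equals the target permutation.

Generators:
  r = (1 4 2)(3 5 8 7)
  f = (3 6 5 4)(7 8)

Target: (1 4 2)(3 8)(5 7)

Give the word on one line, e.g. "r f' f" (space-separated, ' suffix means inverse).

r' r'

  after r': (1 2 4)(3 7 8 5)
  after r': (1 4 2)(3 8)(5 7)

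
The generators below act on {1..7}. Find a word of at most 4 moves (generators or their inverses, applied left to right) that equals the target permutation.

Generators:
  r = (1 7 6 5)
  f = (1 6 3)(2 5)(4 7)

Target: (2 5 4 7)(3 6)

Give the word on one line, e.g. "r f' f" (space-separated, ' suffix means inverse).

r' r' f'

  after r': (1 5 6 7)
  after r': (1 6)(5 7)
  after f': (2 5 4 7)(3 6)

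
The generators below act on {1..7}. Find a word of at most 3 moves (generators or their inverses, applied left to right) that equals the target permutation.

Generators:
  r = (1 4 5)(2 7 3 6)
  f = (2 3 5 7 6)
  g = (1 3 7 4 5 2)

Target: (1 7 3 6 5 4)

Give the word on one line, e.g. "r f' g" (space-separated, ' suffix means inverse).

  after r': (1 5 4)(2 6 3 7)
  after f: (1 7 3 6 5 4)

r' f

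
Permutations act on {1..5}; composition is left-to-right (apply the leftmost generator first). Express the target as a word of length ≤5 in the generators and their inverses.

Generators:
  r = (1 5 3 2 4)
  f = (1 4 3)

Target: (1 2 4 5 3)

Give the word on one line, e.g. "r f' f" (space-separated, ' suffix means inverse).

f f r

  after f: (1 4 3)
  after f: (1 3 4)
  after r: (1 2 4 5 3)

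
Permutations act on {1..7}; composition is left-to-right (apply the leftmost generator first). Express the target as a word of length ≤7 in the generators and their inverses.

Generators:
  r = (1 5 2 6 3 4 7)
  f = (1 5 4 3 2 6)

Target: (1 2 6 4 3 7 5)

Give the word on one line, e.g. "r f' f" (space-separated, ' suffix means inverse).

f' f' f' r' f'

  after f': (1 6 2 3 4 5)
  after f': (1 2 4)(3 5 6)
  after f': (1 3)(2 5)(4 6)
  after r': (1 6 3 7 4 2)
  after f': (1 2 6 4 3 7 5)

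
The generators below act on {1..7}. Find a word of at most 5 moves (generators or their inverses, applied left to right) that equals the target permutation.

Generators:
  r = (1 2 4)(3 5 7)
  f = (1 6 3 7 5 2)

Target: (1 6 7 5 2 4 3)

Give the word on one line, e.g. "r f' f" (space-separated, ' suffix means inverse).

  after r: (1 2 4)(3 5 7)
  after f: (2 4 6 3)
  after f: (1 6 7 5 2 4 3)

r f f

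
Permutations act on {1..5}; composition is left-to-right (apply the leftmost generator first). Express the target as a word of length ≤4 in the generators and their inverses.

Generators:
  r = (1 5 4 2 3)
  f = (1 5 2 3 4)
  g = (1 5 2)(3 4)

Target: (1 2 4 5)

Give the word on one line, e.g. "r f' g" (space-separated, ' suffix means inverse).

  after f: (1 5 2 3 4)
  after g: (1 2 4 5)

f g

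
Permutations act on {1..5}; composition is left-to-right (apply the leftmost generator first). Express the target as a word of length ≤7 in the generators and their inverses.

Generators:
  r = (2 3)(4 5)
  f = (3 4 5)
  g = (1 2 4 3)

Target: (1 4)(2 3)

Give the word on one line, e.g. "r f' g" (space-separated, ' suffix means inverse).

  after r: (2 3)(4 5)
  after g': (1 3)(2 4 5)
  after r': (1 2 5 3)
  after f': (1 2 4 3)
  after g: (1 4)(2 3)

r g' r' f' g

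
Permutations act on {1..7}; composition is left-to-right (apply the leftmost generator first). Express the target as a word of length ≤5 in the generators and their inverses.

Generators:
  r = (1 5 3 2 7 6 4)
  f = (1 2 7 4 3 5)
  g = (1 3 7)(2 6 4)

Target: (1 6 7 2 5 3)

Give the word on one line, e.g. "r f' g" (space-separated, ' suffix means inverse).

g r f r' g

  after g: (1 3 7)(2 6 4)
  after r: (1 2 4 7 5 3 6)
  after f: (1 7)(2 3 6)
  after r': (1 2 5)(3 7 4 6)
  after g: (1 6 7 2 5 3)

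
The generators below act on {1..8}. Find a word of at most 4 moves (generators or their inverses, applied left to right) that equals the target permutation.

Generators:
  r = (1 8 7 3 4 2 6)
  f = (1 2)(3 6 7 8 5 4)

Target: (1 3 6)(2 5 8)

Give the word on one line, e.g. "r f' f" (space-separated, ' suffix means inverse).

  after r': (1 6 2 4 3 7 8)
  after f': (1 3 6)(2 5 8)

r' f'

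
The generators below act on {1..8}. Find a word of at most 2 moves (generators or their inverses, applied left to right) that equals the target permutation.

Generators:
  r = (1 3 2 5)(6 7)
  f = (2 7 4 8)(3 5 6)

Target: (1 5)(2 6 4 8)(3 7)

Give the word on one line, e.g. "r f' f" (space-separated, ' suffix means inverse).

r f

  after r: (1 3 2 5)(6 7)
  after f: (1 5)(2 6 4 8)(3 7)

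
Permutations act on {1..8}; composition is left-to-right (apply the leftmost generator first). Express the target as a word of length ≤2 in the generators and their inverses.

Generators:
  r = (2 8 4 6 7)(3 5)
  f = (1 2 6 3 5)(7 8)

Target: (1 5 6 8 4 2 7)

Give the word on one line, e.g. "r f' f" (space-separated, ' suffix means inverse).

r f'

  after r: (2 8 4 6 7)(3 5)
  after f': (1 5 6 8 4 2 7)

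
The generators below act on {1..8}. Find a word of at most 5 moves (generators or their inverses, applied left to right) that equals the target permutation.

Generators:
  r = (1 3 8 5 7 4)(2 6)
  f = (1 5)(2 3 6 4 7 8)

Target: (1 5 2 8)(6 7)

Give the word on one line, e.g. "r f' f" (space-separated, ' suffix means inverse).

f r' f' r'

  after f: (1 5)(2 3 6 4 7 8)
  after r': (1 8 6 7 3 2)(4 5)
  after f': (1 7 2 5 6 4)(3 8)
  after r': (1 5 2 8)(6 7)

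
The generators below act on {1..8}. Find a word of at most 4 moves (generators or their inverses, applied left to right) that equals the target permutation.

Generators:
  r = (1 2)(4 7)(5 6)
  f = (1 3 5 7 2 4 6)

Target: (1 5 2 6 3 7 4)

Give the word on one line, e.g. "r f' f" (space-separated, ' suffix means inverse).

  after f: (1 3 5 7 2 4 6)
  after f: (1 5 2 6 3 7 4)

f f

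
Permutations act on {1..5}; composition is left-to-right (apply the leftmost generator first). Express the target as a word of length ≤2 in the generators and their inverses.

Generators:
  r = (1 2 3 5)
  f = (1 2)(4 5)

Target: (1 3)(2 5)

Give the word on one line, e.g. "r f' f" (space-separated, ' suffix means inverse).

  after r': (1 5 3 2)
  after r': (1 3)(2 5)

r' r'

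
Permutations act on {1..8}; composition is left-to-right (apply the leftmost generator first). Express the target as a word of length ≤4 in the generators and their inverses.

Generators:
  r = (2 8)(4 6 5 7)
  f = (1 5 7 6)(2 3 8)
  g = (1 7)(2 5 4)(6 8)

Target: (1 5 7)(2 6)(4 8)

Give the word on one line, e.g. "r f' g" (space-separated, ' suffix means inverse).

  after g: (1 7)(2 5 4)(6 8)
  after r': (1 5 7)(2 6)(4 8)

g r'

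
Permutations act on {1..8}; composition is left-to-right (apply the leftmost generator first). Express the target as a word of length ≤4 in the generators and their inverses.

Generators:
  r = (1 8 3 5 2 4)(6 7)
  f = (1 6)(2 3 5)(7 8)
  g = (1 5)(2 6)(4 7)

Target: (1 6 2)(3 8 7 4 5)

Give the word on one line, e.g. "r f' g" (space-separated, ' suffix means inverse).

f r' r'

  after f: (1 6)(2 3 5)(7 8)
  after r': (1 7)(2 8 6 4)
  after r': (1 6 2)(3 8 7 4 5)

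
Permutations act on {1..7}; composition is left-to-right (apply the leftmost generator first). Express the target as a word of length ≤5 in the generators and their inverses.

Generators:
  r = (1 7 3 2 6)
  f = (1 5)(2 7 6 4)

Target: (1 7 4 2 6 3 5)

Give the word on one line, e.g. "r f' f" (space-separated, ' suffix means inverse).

  after r': (1 6 2 3 7)
  after r': (1 2 7 6 3)
  after f: (1 7 4 2 6 3 5)

r' r' f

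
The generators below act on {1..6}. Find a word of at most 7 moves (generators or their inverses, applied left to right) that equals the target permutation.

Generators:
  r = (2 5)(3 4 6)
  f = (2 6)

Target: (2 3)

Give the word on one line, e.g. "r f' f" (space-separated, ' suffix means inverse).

  after r: (2 5)(3 4 6)
  after r: (3 6 4)
  after f': (2 6 4 3)
  after r': (2 4 6 3 5)
  after r': (2 3)

r r f' r' r'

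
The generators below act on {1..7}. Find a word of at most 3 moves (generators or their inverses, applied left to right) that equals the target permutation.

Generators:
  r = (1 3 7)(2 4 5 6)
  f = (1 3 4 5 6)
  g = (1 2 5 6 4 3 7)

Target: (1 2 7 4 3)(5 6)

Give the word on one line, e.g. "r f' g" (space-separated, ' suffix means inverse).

r f' g

  after r: (1 3 7)(2 4 5 6)
  after f': (2 3 7 6)
  after g: (1 2 7 4 3)(5 6)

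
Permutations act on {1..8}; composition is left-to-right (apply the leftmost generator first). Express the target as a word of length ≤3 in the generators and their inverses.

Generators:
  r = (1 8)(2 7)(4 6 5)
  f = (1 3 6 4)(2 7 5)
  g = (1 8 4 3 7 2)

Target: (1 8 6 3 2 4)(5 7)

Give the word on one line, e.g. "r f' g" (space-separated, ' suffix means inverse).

g f'

  after g: (1 8 4 3 7 2)
  after f': (1 8 6 3 2 4)(5 7)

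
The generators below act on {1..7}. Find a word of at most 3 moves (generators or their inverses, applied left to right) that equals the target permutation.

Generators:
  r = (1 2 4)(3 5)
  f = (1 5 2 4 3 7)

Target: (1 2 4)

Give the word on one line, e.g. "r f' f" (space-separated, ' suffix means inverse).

r' r'

  after r': (1 4 2)(3 5)
  after r': (1 2 4)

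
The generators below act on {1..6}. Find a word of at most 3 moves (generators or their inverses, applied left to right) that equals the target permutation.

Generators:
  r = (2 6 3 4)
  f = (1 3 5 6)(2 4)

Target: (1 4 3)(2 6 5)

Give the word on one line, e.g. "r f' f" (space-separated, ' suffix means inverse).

  after f': (1 6 5 3)(2 4)
  after r: (1 3)(4 6 5)
  after r: (1 4 3)(2 6 5)

f' r r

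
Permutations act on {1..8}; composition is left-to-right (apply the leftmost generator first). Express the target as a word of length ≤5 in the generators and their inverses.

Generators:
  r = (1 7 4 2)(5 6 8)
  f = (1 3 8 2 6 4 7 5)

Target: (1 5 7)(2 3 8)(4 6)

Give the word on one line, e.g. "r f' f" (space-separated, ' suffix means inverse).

r f r r r

  after r: (1 7 4 2)(5 6 8)
  after f: (1 5 4 6 2 3 8)
  after r: (1 6)(2 3 5)(4 8 7)
  after r: (1 8 4 5)(2 3 6 7)
  after r: (1 5 7)(2 3 8)(4 6)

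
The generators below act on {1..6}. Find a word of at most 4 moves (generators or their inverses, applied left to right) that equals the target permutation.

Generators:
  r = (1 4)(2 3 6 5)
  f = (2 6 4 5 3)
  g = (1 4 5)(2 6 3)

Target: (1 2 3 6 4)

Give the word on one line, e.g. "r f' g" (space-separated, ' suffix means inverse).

  after f: (2 6 4 5 3)
  after g': (1 5 6)
  after r: (1 2 3 6 4)

f g' r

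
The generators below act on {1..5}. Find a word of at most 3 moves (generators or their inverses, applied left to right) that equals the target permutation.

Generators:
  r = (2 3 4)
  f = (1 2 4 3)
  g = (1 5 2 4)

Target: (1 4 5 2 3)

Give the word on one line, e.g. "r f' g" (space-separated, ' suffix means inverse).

r' f g

  after r': (2 4 3)
  after f: (1 2 3 4)
  after g: (1 4 5 2 3)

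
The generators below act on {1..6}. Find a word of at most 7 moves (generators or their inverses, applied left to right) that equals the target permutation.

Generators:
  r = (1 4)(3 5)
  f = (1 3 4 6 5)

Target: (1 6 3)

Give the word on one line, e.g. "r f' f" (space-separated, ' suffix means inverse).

  after r: (1 4)(3 5)
  after f': (1 3 6 4 5)
  after r': (1 5 4 3 6)
  after f': (1 6 5 3 4)
  after r: (1 6 3)

r f' r' f' r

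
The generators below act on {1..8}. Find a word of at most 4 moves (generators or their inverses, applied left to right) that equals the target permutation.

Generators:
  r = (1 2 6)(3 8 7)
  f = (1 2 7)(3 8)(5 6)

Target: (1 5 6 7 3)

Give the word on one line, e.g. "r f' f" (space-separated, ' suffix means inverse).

  after r': (1 6 2)(3 7 8)
  after f: (1 5 6 7 3)

r' f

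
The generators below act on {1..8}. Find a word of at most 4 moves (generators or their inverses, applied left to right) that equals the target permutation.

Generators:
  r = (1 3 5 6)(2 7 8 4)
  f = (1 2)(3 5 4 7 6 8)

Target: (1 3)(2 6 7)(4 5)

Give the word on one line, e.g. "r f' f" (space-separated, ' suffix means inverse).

  after r': (1 6 5 3)(2 4 8 7)
  after f: (1 8 6 4 3 2 7)
  after f: (1 3)(2 6 7)(4 5)

r' f f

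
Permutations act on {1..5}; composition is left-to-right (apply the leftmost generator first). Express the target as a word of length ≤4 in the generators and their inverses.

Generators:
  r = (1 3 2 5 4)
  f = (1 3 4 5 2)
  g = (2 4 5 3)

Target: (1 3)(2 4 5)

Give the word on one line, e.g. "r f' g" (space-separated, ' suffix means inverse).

  after f: (1 3 4 5 2)
  after g: (1 2)(3 5 4)
  after f: (2 3)
  after f: (1 3)(2 4 5)

f g f f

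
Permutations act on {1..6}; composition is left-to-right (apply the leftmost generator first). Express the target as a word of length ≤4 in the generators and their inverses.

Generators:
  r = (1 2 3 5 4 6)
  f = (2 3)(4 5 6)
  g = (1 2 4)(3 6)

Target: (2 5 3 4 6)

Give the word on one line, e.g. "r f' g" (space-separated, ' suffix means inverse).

g r'

  after g: (1 2 4)(3 6)
  after r': (2 5 3 4 6)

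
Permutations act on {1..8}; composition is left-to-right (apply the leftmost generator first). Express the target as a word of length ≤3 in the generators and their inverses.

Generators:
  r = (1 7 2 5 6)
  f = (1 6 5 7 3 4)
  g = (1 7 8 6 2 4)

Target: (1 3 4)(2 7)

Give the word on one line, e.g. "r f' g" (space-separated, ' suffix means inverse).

r f

  after r: (1 7 2 5 6)
  after f: (1 3 4)(2 7)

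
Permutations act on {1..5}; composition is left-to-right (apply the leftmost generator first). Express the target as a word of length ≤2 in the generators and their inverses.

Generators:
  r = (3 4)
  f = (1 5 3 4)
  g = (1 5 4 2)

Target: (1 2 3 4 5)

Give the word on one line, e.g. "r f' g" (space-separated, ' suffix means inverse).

g' r

  after g': (1 2 4 5)
  after r: (1 2 3 4 5)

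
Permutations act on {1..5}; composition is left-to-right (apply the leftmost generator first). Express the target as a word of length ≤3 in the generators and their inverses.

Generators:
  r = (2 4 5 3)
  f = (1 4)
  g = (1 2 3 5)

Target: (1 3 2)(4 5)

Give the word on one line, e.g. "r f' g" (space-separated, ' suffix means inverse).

  after r': (2 3 5 4)
  after g': (1 5 4)
  after g': (1 3 2)(4 5)

r' g' g'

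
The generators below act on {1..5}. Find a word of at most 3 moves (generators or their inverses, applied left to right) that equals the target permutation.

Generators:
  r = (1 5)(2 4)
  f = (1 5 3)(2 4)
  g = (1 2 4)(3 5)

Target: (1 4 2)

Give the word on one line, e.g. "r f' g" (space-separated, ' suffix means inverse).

  after g: (1 2 4)(3 5)
  after g: (1 4 2)

g g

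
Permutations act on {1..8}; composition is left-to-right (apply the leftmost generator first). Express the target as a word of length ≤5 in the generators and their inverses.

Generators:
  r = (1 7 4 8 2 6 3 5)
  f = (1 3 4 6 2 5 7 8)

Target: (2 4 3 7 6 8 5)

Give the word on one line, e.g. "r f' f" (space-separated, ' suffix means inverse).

  after r': (1 5 3 6 2 8 4 7)
  after f: (1 7 3 2)(4 8 6 5)
  after f: (1 8 2 3 5 6 7 4)
  after f: (2 4 3 7 6 8 5)

r' f f f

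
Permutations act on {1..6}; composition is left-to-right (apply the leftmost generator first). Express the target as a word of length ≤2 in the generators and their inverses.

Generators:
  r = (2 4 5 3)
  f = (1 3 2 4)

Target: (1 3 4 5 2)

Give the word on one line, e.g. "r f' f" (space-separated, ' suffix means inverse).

r f

  after r: (2 4 5 3)
  after f: (1 3 4 5 2)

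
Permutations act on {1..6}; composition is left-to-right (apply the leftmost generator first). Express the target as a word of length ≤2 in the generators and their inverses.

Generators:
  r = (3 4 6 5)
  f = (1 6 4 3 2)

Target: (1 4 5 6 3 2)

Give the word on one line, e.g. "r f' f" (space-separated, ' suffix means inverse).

f r'

  after f: (1 6 4 3 2)
  after r': (1 4 5 6 3 2)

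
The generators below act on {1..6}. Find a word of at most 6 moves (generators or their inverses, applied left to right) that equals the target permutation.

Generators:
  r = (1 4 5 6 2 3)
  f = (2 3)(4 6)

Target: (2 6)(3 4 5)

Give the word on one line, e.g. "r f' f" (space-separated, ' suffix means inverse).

r' f' r r

  after r': (1 3 2 6 5 4)
  after f': (1 2 4)(5 6)
  after r: (1 3)(2 5)
  after r: (2 6)(3 4 5)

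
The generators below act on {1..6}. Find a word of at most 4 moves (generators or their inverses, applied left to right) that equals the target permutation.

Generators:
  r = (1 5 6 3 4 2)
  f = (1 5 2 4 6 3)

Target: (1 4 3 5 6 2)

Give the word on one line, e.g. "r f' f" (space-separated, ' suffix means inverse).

r f r'

  after r: (1 5 6 3 4 2)
  after f: (1 2 5 3 6)
  after r': (1 4 3 5 6 2)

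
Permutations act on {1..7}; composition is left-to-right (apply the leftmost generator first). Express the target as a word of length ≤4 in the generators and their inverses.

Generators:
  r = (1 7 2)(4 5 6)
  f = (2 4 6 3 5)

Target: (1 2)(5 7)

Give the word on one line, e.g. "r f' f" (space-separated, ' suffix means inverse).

  after r': (1 2 7)(4 6 5)
  after f': (1 5 2 7)(3 6)
  after r': (1 4 6 3 5 7 2)
  after f': (1 2)(5 7)

r' f' r' f'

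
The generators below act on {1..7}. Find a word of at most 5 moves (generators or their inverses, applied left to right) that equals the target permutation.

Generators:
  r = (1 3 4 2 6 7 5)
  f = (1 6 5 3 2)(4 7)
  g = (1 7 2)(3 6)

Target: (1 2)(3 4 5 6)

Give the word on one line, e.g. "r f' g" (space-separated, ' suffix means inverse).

  after r': (1 5 7 6 2 4 3)
  after r': (1 7 2 3 5 6 4)
  after f': (1 4 2 5)(3 6 7)
  after g': (1 4 7 6)(2 5)
  after r: (1 2)(3 4 5 6)

r' r' f' g' r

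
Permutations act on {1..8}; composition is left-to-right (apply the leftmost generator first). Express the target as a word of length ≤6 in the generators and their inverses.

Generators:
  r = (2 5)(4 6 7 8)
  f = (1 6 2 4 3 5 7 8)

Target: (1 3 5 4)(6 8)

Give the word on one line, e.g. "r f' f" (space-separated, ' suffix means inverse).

  after r': (2 5)(4 8 7 6)
  after f': (1 8 5 6 2 3 4 7)
  after r: (1 4 8 2 3 6 5 7)
  after f: (1 3 2 5 8 4)(6 7)
  after r: (1 3 5 4)(6 8)

r' f' r f r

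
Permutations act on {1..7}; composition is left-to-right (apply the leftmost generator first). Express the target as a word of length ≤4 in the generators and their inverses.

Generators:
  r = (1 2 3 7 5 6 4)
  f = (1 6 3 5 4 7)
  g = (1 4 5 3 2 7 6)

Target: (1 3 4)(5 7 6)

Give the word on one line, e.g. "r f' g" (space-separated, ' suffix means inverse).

f f

  after f: (1 6 3 5 4 7)
  after f: (1 3 4)(5 7 6)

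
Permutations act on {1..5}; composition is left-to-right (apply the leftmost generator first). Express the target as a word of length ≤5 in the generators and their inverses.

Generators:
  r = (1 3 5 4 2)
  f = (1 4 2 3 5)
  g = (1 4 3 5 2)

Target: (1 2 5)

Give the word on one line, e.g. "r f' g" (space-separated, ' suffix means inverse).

  after r': (1 2 4 5 3)
  after f: (1 3 4)
  after r': (2 4)(3 5)
  after g: (1 4)(2 3)
  after f: (1 2 5)

r' f r' g f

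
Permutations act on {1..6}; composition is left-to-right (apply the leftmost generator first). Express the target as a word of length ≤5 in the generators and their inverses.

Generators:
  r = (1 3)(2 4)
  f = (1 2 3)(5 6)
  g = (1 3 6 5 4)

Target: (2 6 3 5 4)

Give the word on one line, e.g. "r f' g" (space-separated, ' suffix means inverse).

f g g f'

  after f: (1 2 3)(5 6)
  after g: (1 2 6 4)
  after g: (1 2 5 4 3 6)
  after f': (2 6 3 5 4)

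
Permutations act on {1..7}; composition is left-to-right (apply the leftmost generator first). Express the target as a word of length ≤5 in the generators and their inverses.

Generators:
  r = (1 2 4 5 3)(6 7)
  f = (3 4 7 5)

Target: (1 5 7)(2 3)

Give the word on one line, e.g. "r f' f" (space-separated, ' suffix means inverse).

  after f': (3 5 7 4)
  after r': (1 3 4 5 6 7 2)
  after r': (1 5 7)(2 3)

f' r' r'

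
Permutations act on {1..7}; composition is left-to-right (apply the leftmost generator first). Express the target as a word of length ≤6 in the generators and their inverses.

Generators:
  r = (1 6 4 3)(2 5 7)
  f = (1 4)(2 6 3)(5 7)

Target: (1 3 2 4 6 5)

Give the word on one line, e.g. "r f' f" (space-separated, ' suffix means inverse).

  after f: (1 4)(2 6 3)(5 7)
  after r': (1 6 4 3 7 2)
  after r': (2 3 5)
  after f': (1 4)(2 6)(3 7 5)
  after r: (1 3 2 4 6 5)

f r' r' f' r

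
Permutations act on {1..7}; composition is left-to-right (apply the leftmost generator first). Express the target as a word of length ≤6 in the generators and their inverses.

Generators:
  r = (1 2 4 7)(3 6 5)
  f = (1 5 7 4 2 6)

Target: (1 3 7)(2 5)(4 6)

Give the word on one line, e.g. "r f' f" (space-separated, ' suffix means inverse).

  after f': (1 6 2 4 7 5)
  after r: (1 5 2 7 3 6 4)
  after r: (1 3 5 4 2)(6 7)
  after f: (1 3 7)(2 5)(4 6)

f' r r f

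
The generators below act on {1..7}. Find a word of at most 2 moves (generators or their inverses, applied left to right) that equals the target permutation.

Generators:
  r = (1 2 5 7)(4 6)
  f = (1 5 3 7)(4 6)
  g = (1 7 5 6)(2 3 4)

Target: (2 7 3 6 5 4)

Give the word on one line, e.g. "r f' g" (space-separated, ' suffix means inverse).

  after g: (1 7 5 6)(2 3 4)
  after f: (2 7 3 6 5 4)

g f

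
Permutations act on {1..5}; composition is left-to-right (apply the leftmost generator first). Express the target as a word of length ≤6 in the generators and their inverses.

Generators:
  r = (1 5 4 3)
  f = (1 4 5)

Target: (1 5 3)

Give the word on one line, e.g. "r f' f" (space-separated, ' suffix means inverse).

r' r' f' f'

  after r': (1 3 4 5)
  after r': (1 4)(3 5)
  after f': (3 4 5)
  after f': (1 5 3)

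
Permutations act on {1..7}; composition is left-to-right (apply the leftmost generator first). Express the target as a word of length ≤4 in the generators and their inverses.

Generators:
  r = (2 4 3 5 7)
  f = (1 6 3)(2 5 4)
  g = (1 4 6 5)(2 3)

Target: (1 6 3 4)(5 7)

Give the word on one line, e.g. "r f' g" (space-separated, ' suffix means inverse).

r f

  after r: (2 4 3 5 7)
  after f: (1 6 3 4)(5 7)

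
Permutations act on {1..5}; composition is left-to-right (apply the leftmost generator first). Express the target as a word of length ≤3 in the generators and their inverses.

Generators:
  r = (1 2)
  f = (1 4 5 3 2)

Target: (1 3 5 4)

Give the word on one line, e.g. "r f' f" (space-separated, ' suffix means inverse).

r' f'

  after r': (1 2)
  after f': (1 3 5 4)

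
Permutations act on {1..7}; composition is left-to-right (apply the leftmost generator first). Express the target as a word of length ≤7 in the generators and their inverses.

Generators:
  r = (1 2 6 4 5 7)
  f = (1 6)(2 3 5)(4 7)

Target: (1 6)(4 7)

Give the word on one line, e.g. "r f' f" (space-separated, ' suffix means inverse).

r f f f r

  after r: (1 2 6 4 5 7)
  after f: (1 3 5 4 2)(6 7)
  after f: (1 5 7)(2 6 4 3)
  after f: (1 2)(4 5)(6 7)
  after r: (1 6)(4 7)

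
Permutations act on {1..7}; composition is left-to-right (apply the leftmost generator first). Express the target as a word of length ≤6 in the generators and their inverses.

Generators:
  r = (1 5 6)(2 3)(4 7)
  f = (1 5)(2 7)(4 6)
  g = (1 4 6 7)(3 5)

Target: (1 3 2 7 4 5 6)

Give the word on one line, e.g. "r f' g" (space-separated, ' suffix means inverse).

g r f r' f'

  after g: (1 4 6 7)(3 5)
  after r: (1 7 5 2 3 6 4)
  after f: (1 2 3 4 5 7)
  after r': (1 3 7 6 5 4)
  after f': (1 3 2 7 4 5 6)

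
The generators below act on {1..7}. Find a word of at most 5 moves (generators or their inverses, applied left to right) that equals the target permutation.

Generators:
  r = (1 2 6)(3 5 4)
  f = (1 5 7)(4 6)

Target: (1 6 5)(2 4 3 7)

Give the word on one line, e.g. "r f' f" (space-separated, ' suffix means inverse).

  after f': (1 7 5)(4 6)
  after f': (1 5 7)
  after r: (1 4 3 5 7 2 6)
  after f: (1 6 5)(2 4 3 7)

f' f' r f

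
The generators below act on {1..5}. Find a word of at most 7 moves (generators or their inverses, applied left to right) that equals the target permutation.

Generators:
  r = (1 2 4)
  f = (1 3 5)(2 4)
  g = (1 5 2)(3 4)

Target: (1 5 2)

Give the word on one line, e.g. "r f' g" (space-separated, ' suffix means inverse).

f' f' g' r' g'

  after f': (1 5 3)(2 4)
  after f': (1 3 5)
  after g': (1 4 3)(2 5)
  after r': (1 2 5)(3 4)
  after g': (1 5 2)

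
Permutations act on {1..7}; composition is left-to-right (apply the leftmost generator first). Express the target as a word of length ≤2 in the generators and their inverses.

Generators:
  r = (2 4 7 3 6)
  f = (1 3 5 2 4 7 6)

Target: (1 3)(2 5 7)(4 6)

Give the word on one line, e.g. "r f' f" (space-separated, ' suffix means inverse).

  after f': (1 6 7 4 2 5 3)
  after r': (1 3)(2 5 7)(4 6)

f' r'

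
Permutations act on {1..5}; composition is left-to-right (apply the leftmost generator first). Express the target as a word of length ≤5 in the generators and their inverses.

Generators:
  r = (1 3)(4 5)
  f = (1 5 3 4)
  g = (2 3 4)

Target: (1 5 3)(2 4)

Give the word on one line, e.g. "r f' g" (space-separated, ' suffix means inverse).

g f' r

  after g: (2 3 4)
  after f': (1 4 2 5)
  after r: (1 5 3)(2 4)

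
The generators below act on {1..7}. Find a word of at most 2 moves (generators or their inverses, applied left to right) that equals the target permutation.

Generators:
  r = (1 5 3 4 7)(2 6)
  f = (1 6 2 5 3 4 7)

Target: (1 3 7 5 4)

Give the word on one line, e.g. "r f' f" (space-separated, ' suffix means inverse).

r r

  after r: (1 5 3 4 7)(2 6)
  after r: (1 3 7 5 4)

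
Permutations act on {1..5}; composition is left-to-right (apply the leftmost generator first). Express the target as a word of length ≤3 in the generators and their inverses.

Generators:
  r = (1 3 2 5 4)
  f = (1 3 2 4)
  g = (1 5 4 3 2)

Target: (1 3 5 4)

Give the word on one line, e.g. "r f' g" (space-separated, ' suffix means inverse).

  after r': (1 4 5 2 3)
  after f': (1 2)(3 4 5)
  after g': (1 3 5 4)

r' f' g'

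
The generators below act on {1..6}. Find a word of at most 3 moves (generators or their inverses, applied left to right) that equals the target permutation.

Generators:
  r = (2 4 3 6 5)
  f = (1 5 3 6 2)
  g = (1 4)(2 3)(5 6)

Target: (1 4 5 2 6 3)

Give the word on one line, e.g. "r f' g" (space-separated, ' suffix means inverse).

  after g': (1 4)(2 3)(5 6)
  after f: (1 4 5 2 6 3)

g' f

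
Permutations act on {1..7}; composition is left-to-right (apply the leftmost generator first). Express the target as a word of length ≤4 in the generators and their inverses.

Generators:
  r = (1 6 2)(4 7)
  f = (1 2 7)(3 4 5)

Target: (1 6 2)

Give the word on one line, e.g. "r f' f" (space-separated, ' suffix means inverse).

r' r'

  after r': (1 2 6)(4 7)
  after r': (1 6 2)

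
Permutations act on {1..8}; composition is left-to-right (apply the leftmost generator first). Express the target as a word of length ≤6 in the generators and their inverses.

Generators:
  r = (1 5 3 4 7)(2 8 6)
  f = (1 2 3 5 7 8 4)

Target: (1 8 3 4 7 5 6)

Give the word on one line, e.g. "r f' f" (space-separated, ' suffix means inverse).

f f r f'

  after f: (1 2 3 5 7 8 4)
  after f: (1 3 7 4 2 5 8)
  after r: (1 4 8 5 6 2 3)
  after f': (1 8 3 4 7 5 6)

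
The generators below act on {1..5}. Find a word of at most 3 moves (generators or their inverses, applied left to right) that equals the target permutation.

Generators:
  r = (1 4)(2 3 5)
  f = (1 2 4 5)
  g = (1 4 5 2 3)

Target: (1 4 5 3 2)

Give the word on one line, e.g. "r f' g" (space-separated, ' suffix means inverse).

r' g' r

  after r': (1 4)(2 5 3)
  after g': (2 4 3 5)
  after r: (1 4 5 3 2)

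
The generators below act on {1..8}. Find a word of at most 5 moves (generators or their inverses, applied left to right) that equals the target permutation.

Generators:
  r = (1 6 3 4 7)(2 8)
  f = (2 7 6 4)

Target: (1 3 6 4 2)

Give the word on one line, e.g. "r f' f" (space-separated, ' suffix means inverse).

f' r r f

  after f': (2 4 6 7)
  after r: (1 6)(2 7 8)(3 4)
  after r: (1 3 7 2)
  after f: (1 3 6 4 2)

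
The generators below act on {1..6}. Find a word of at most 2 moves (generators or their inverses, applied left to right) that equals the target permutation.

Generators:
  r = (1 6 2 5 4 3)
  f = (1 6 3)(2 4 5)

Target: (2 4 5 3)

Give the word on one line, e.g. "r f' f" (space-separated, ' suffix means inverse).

f' r

  after f': (1 3 6)(2 5 4)
  after r: (2 4 5 3)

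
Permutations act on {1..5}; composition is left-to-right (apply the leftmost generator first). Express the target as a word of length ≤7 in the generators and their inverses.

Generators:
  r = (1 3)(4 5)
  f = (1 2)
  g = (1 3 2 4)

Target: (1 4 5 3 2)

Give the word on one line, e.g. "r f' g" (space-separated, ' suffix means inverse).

r' f f g' g'

  after r': (1 3)(4 5)
  after f: (1 3 2)(4 5)
  after f: (1 3)(4 5)
  after g': (2 3 4 5)
  after g': (1 4 5 3 2)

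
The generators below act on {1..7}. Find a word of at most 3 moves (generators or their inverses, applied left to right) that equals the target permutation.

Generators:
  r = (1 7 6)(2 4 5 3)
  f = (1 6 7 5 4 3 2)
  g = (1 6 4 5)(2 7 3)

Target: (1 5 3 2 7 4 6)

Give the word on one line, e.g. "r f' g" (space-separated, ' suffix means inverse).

g' r' f'

  after g': (1 5 4 6)(2 3 7)
  after r': (1 4 7 3)(2 5)
  after f': (1 5 3 2 7 4 6)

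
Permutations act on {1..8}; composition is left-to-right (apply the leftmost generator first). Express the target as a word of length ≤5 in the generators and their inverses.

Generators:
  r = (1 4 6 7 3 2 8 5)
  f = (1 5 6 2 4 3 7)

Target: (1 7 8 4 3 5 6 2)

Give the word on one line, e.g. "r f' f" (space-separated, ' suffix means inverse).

r r r

  after r: (1 4 6 7 3 2 8 5)
  after r: (1 6 3 8)(2 5 4 7)
  after r: (1 7 8 4 3 5 6 2)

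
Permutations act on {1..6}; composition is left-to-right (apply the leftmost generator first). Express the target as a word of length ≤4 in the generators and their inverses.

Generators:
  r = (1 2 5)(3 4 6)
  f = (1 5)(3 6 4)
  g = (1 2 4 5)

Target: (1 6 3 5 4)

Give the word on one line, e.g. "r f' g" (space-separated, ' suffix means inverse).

g' g' f' g

  after g': (1 5 4 2)
  after g': (1 4)(2 5)
  after f': (1 6 3 4 5 2)
  after g: (1 6 3 5 4)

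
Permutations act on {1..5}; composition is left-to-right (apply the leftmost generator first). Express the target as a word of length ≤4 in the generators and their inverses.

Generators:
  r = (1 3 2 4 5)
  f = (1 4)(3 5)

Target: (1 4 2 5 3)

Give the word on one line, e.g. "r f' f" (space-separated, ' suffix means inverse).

r f r f'

  after r: (1 3 2 4 5)
  after f: (1 5 4 3 2)
  after r: (2 3 4)
  after f': (1 4 2 5 3)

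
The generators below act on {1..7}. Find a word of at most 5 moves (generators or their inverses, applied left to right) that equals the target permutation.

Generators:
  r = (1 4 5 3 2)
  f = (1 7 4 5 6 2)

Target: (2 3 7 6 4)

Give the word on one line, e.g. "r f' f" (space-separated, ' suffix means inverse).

f r r r f'

  after f: (1 7 4 5 6 2)
  after r: (1 7 5 6)(2 4 3)
  after r: (1 7 3)(2 5 6 4)
  after r: (1 7 2 3 4)(5 6)
  after f': (2 3 7 6 4)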